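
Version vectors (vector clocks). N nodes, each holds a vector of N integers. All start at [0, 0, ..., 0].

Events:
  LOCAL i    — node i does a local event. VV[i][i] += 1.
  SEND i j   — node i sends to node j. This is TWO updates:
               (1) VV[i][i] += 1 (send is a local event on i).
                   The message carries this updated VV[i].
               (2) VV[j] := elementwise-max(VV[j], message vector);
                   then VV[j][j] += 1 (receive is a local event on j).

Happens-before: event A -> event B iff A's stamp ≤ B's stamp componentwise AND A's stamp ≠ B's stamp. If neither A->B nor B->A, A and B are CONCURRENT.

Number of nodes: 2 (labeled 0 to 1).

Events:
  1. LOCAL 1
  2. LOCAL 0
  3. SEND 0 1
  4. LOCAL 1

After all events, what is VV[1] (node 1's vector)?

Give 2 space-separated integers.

Answer: 2 3

Derivation:
Initial: VV[0]=[0, 0]
Initial: VV[1]=[0, 0]
Event 1: LOCAL 1: VV[1][1]++ -> VV[1]=[0, 1]
Event 2: LOCAL 0: VV[0][0]++ -> VV[0]=[1, 0]
Event 3: SEND 0->1: VV[0][0]++ -> VV[0]=[2, 0], msg_vec=[2, 0]; VV[1]=max(VV[1],msg_vec) then VV[1][1]++ -> VV[1]=[2, 2]
Event 4: LOCAL 1: VV[1][1]++ -> VV[1]=[2, 3]
Final vectors: VV[0]=[2, 0]; VV[1]=[2, 3]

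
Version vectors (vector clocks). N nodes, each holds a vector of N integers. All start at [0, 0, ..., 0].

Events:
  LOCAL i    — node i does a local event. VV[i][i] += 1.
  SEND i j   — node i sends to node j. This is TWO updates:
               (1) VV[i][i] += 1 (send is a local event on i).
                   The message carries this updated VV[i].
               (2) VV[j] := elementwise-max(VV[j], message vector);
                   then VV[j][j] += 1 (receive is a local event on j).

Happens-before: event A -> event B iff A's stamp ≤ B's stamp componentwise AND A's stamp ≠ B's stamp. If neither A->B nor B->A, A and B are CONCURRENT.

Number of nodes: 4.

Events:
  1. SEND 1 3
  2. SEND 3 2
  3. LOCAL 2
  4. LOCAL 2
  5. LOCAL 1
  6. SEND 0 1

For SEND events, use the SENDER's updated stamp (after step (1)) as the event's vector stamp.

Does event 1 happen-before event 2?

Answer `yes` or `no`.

Answer: yes

Derivation:
Initial: VV[0]=[0, 0, 0, 0]
Initial: VV[1]=[0, 0, 0, 0]
Initial: VV[2]=[0, 0, 0, 0]
Initial: VV[3]=[0, 0, 0, 0]
Event 1: SEND 1->3: VV[1][1]++ -> VV[1]=[0, 1, 0, 0], msg_vec=[0, 1, 0, 0]; VV[3]=max(VV[3],msg_vec) then VV[3][3]++ -> VV[3]=[0, 1, 0, 1]
Event 2: SEND 3->2: VV[3][3]++ -> VV[3]=[0, 1, 0, 2], msg_vec=[0, 1, 0, 2]; VV[2]=max(VV[2],msg_vec) then VV[2][2]++ -> VV[2]=[0, 1, 1, 2]
Event 3: LOCAL 2: VV[2][2]++ -> VV[2]=[0, 1, 2, 2]
Event 4: LOCAL 2: VV[2][2]++ -> VV[2]=[0, 1, 3, 2]
Event 5: LOCAL 1: VV[1][1]++ -> VV[1]=[0, 2, 0, 0]
Event 6: SEND 0->1: VV[0][0]++ -> VV[0]=[1, 0, 0, 0], msg_vec=[1, 0, 0, 0]; VV[1]=max(VV[1],msg_vec) then VV[1][1]++ -> VV[1]=[1, 3, 0, 0]
Event 1 stamp: [0, 1, 0, 0]
Event 2 stamp: [0, 1, 0, 2]
[0, 1, 0, 0] <= [0, 1, 0, 2]? True. Equal? False. Happens-before: True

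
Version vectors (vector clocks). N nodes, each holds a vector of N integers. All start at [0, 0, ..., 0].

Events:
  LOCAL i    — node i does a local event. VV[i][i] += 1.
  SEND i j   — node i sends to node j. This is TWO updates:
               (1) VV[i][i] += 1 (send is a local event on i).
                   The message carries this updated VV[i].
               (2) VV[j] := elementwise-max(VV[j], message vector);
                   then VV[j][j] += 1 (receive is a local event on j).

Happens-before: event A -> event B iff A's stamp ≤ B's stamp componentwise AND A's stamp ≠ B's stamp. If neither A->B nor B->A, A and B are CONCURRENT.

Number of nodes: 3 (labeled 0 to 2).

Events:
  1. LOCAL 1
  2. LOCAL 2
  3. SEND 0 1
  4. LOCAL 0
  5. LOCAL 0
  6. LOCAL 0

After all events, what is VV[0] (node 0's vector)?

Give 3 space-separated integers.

Answer: 4 0 0

Derivation:
Initial: VV[0]=[0, 0, 0]
Initial: VV[1]=[0, 0, 0]
Initial: VV[2]=[0, 0, 0]
Event 1: LOCAL 1: VV[1][1]++ -> VV[1]=[0, 1, 0]
Event 2: LOCAL 2: VV[2][2]++ -> VV[2]=[0, 0, 1]
Event 3: SEND 0->1: VV[0][0]++ -> VV[0]=[1, 0, 0], msg_vec=[1, 0, 0]; VV[1]=max(VV[1],msg_vec) then VV[1][1]++ -> VV[1]=[1, 2, 0]
Event 4: LOCAL 0: VV[0][0]++ -> VV[0]=[2, 0, 0]
Event 5: LOCAL 0: VV[0][0]++ -> VV[0]=[3, 0, 0]
Event 6: LOCAL 0: VV[0][0]++ -> VV[0]=[4, 0, 0]
Final vectors: VV[0]=[4, 0, 0]; VV[1]=[1, 2, 0]; VV[2]=[0, 0, 1]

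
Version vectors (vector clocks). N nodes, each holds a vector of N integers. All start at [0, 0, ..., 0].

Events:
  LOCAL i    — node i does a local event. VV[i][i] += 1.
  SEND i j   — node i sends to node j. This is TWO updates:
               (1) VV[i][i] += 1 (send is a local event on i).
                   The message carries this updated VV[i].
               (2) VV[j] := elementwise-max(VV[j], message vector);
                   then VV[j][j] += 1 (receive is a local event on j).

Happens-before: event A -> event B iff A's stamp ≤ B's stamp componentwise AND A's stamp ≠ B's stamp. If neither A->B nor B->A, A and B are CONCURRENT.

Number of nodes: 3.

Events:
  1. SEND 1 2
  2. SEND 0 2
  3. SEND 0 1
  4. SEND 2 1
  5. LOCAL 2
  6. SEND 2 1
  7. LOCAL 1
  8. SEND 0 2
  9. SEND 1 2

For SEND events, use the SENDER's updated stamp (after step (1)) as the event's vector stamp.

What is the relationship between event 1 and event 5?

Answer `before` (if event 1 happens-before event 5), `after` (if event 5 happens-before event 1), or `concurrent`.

Answer: before

Derivation:
Initial: VV[0]=[0, 0, 0]
Initial: VV[1]=[0, 0, 0]
Initial: VV[2]=[0, 0, 0]
Event 1: SEND 1->2: VV[1][1]++ -> VV[1]=[0, 1, 0], msg_vec=[0, 1, 0]; VV[2]=max(VV[2],msg_vec) then VV[2][2]++ -> VV[2]=[0, 1, 1]
Event 2: SEND 0->2: VV[0][0]++ -> VV[0]=[1, 0, 0], msg_vec=[1, 0, 0]; VV[2]=max(VV[2],msg_vec) then VV[2][2]++ -> VV[2]=[1, 1, 2]
Event 3: SEND 0->1: VV[0][0]++ -> VV[0]=[2, 0, 0], msg_vec=[2, 0, 0]; VV[1]=max(VV[1],msg_vec) then VV[1][1]++ -> VV[1]=[2, 2, 0]
Event 4: SEND 2->1: VV[2][2]++ -> VV[2]=[1, 1, 3], msg_vec=[1, 1, 3]; VV[1]=max(VV[1],msg_vec) then VV[1][1]++ -> VV[1]=[2, 3, 3]
Event 5: LOCAL 2: VV[2][2]++ -> VV[2]=[1, 1, 4]
Event 6: SEND 2->1: VV[2][2]++ -> VV[2]=[1, 1, 5], msg_vec=[1, 1, 5]; VV[1]=max(VV[1],msg_vec) then VV[1][1]++ -> VV[1]=[2, 4, 5]
Event 7: LOCAL 1: VV[1][1]++ -> VV[1]=[2, 5, 5]
Event 8: SEND 0->2: VV[0][0]++ -> VV[0]=[3, 0, 0], msg_vec=[3, 0, 0]; VV[2]=max(VV[2],msg_vec) then VV[2][2]++ -> VV[2]=[3, 1, 6]
Event 9: SEND 1->2: VV[1][1]++ -> VV[1]=[2, 6, 5], msg_vec=[2, 6, 5]; VV[2]=max(VV[2],msg_vec) then VV[2][2]++ -> VV[2]=[3, 6, 7]
Event 1 stamp: [0, 1, 0]
Event 5 stamp: [1, 1, 4]
[0, 1, 0] <= [1, 1, 4]? True
[1, 1, 4] <= [0, 1, 0]? False
Relation: before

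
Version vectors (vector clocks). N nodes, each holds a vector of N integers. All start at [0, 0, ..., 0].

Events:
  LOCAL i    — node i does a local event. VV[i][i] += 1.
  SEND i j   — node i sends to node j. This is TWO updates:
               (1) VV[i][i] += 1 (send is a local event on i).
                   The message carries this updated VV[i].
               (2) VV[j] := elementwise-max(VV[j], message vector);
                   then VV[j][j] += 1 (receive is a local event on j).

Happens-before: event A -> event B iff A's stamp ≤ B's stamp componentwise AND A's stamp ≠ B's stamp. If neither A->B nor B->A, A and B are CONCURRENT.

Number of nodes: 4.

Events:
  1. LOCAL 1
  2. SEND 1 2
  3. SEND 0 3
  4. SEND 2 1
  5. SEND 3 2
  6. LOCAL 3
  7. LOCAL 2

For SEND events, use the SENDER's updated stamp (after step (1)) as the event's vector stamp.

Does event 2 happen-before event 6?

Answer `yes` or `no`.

Answer: no

Derivation:
Initial: VV[0]=[0, 0, 0, 0]
Initial: VV[1]=[0, 0, 0, 0]
Initial: VV[2]=[0, 0, 0, 0]
Initial: VV[3]=[0, 0, 0, 0]
Event 1: LOCAL 1: VV[1][1]++ -> VV[1]=[0, 1, 0, 0]
Event 2: SEND 1->2: VV[1][1]++ -> VV[1]=[0, 2, 0, 0], msg_vec=[0, 2, 0, 0]; VV[2]=max(VV[2],msg_vec) then VV[2][2]++ -> VV[2]=[0, 2, 1, 0]
Event 3: SEND 0->3: VV[0][0]++ -> VV[0]=[1, 0, 0, 0], msg_vec=[1, 0, 0, 0]; VV[3]=max(VV[3],msg_vec) then VV[3][3]++ -> VV[3]=[1, 0, 0, 1]
Event 4: SEND 2->1: VV[2][2]++ -> VV[2]=[0, 2, 2, 0], msg_vec=[0, 2, 2, 0]; VV[1]=max(VV[1],msg_vec) then VV[1][1]++ -> VV[1]=[0, 3, 2, 0]
Event 5: SEND 3->2: VV[3][3]++ -> VV[3]=[1, 0, 0, 2], msg_vec=[1, 0, 0, 2]; VV[2]=max(VV[2],msg_vec) then VV[2][2]++ -> VV[2]=[1, 2, 3, 2]
Event 6: LOCAL 3: VV[3][3]++ -> VV[3]=[1, 0, 0, 3]
Event 7: LOCAL 2: VV[2][2]++ -> VV[2]=[1, 2, 4, 2]
Event 2 stamp: [0, 2, 0, 0]
Event 6 stamp: [1, 0, 0, 3]
[0, 2, 0, 0] <= [1, 0, 0, 3]? False. Equal? False. Happens-before: False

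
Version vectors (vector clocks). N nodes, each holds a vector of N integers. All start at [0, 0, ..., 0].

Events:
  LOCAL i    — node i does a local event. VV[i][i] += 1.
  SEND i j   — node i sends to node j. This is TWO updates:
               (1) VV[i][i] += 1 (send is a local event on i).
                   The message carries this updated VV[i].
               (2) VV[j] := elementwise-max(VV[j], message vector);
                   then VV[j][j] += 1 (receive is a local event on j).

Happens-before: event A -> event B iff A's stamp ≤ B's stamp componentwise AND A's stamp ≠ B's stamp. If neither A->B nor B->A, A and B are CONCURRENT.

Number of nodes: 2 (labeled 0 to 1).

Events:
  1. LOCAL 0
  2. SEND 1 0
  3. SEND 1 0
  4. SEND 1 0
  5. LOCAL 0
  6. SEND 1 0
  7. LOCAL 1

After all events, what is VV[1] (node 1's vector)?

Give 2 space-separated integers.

Initial: VV[0]=[0, 0]
Initial: VV[1]=[0, 0]
Event 1: LOCAL 0: VV[0][0]++ -> VV[0]=[1, 0]
Event 2: SEND 1->0: VV[1][1]++ -> VV[1]=[0, 1], msg_vec=[0, 1]; VV[0]=max(VV[0],msg_vec) then VV[0][0]++ -> VV[0]=[2, 1]
Event 3: SEND 1->0: VV[1][1]++ -> VV[1]=[0, 2], msg_vec=[0, 2]; VV[0]=max(VV[0],msg_vec) then VV[0][0]++ -> VV[0]=[3, 2]
Event 4: SEND 1->0: VV[1][1]++ -> VV[1]=[0, 3], msg_vec=[0, 3]; VV[0]=max(VV[0],msg_vec) then VV[0][0]++ -> VV[0]=[4, 3]
Event 5: LOCAL 0: VV[0][0]++ -> VV[0]=[5, 3]
Event 6: SEND 1->0: VV[1][1]++ -> VV[1]=[0, 4], msg_vec=[0, 4]; VV[0]=max(VV[0],msg_vec) then VV[0][0]++ -> VV[0]=[6, 4]
Event 7: LOCAL 1: VV[1][1]++ -> VV[1]=[0, 5]
Final vectors: VV[0]=[6, 4]; VV[1]=[0, 5]

Answer: 0 5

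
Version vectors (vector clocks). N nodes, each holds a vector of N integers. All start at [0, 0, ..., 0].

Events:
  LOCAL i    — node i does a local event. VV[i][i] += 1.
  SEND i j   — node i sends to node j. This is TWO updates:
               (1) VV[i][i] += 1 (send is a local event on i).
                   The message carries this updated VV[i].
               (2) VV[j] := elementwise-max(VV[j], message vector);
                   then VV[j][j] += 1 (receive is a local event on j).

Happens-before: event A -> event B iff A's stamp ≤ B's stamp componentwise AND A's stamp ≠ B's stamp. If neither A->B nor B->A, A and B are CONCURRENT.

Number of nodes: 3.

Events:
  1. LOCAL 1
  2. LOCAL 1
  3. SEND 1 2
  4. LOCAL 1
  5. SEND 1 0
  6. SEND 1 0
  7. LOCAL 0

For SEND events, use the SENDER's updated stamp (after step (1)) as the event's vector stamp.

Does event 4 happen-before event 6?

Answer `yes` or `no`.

Initial: VV[0]=[0, 0, 0]
Initial: VV[1]=[0, 0, 0]
Initial: VV[2]=[0, 0, 0]
Event 1: LOCAL 1: VV[1][1]++ -> VV[1]=[0, 1, 0]
Event 2: LOCAL 1: VV[1][1]++ -> VV[1]=[0, 2, 0]
Event 3: SEND 1->2: VV[1][1]++ -> VV[1]=[0, 3, 0], msg_vec=[0, 3, 0]; VV[2]=max(VV[2],msg_vec) then VV[2][2]++ -> VV[2]=[0, 3, 1]
Event 4: LOCAL 1: VV[1][1]++ -> VV[1]=[0, 4, 0]
Event 5: SEND 1->0: VV[1][1]++ -> VV[1]=[0, 5, 0], msg_vec=[0, 5, 0]; VV[0]=max(VV[0],msg_vec) then VV[0][0]++ -> VV[0]=[1, 5, 0]
Event 6: SEND 1->0: VV[1][1]++ -> VV[1]=[0, 6, 0], msg_vec=[0, 6, 0]; VV[0]=max(VV[0],msg_vec) then VV[0][0]++ -> VV[0]=[2, 6, 0]
Event 7: LOCAL 0: VV[0][0]++ -> VV[0]=[3, 6, 0]
Event 4 stamp: [0, 4, 0]
Event 6 stamp: [0, 6, 0]
[0, 4, 0] <= [0, 6, 0]? True. Equal? False. Happens-before: True

Answer: yes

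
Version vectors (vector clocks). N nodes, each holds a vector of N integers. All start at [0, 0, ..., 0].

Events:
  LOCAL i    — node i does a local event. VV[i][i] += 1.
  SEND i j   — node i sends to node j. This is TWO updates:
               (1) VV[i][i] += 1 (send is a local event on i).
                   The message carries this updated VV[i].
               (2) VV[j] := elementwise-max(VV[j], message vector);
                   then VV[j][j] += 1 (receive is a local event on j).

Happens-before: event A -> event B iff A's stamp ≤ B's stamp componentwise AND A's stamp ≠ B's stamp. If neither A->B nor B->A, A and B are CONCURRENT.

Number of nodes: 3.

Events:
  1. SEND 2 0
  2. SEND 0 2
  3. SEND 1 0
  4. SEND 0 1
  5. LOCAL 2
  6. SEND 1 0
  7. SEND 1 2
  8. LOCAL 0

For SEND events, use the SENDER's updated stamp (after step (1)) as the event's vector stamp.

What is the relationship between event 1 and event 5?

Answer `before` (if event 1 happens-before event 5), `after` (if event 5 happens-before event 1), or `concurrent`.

Answer: before

Derivation:
Initial: VV[0]=[0, 0, 0]
Initial: VV[1]=[0, 0, 0]
Initial: VV[2]=[0, 0, 0]
Event 1: SEND 2->0: VV[2][2]++ -> VV[2]=[0, 0, 1], msg_vec=[0, 0, 1]; VV[0]=max(VV[0],msg_vec) then VV[0][0]++ -> VV[0]=[1, 0, 1]
Event 2: SEND 0->2: VV[0][0]++ -> VV[0]=[2, 0, 1], msg_vec=[2, 0, 1]; VV[2]=max(VV[2],msg_vec) then VV[2][2]++ -> VV[2]=[2, 0, 2]
Event 3: SEND 1->0: VV[1][1]++ -> VV[1]=[0, 1, 0], msg_vec=[0, 1, 0]; VV[0]=max(VV[0],msg_vec) then VV[0][0]++ -> VV[0]=[3, 1, 1]
Event 4: SEND 0->1: VV[0][0]++ -> VV[0]=[4, 1, 1], msg_vec=[4, 1, 1]; VV[1]=max(VV[1],msg_vec) then VV[1][1]++ -> VV[1]=[4, 2, 1]
Event 5: LOCAL 2: VV[2][2]++ -> VV[2]=[2, 0, 3]
Event 6: SEND 1->0: VV[1][1]++ -> VV[1]=[4, 3, 1], msg_vec=[4, 3, 1]; VV[0]=max(VV[0],msg_vec) then VV[0][0]++ -> VV[0]=[5, 3, 1]
Event 7: SEND 1->2: VV[1][1]++ -> VV[1]=[4, 4, 1], msg_vec=[4, 4, 1]; VV[2]=max(VV[2],msg_vec) then VV[2][2]++ -> VV[2]=[4, 4, 4]
Event 8: LOCAL 0: VV[0][0]++ -> VV[0]=[6, 3, 1]
Event 1 stamp: [0, 0, 1]
Event 5 stamp: [2, 0, 3]
[0, 0, 1] <= [2, 0, 3]? True
[2, 0, 3] <= [0, 0, 1]? False
Relation: before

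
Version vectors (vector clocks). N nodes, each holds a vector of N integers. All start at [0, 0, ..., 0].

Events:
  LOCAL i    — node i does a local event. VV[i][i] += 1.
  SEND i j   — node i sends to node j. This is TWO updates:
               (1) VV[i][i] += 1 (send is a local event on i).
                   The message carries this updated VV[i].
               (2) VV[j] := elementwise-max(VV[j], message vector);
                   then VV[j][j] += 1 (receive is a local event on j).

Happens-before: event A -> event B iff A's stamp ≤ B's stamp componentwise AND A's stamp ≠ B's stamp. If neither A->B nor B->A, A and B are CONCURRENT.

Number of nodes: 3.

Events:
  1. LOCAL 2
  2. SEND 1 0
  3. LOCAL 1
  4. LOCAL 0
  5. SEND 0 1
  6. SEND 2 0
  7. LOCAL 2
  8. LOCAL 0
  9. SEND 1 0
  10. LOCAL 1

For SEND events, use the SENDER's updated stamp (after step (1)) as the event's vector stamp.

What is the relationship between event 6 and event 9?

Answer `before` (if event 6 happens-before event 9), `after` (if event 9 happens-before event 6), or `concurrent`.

Answer: concurrent

Derivation:
Initial: VV[0]=[0, 0, 0]
Initial: VV[1]=[0, 0, 0]
Initial: VV[2]=[0, 0, 0]
Event 1: LOCAL 2: VV[2][2]++ -> VV[2]=[0, 0, 1]
Event 2: SEND 1->0: VV[1][1]++ -> VV[1]=[0, 1, 0], msg_vec=[0, 1, 0]; VV[0]=max(VV[0],msg_vec) then VV[0][0]++ -> VV[0]=[1, 1, 0]
Event 3: LOCAL 1: VV[1][1]++ -> VV[1]=[0, 2, 0]
Event 4: LOCAL 0: VV[0][0]++ -> VV[0]=[2, 1, 0]
Event 5: SEND 0->1: VV[0][0]++ -> VV[0]=[3, 1, 0], msg_vec=[3, 1, 0]; VV[1]=max(VV[1],msg_vec) then VV[1][1]++ -> VV[1]=[3, 3, 0]
Event 6: SEND 2->0: VV[2][2]++ -> VV[2]=[0, 0, 2], msg_vec=[0, 0, 2]; VV[0]=max(VV[0],msg_vec) then VV[0][0]++ -> VV[0]=[4, 1, 2]
Event 7: LOCAL 2: VV[2][2]++ -> VV[2]=[0, 0, 3]
Event 8: LOCAL 0: VV[0][0]++ -> VV[0]=[5, 1, 2]
Event 9: SEND 1->0: VV[1][1]++ -> VV[1]=[3, 4, 0], msg_vec=[3, 4, 0]; VV[0]=max(VV[0],msg_vec) then VV[0][0]++ -> VV[0]=[6, 4, 2]
Event 10: LOCAL 1: VV[1][1]++ -> VV[1]=[3, 5, 0]
Event 6 stamp: [0, 0, 2]
Event 9 stamp: [3, 4, 0]
[0, 0, 2] <= [3, 4, 0]? False
[3, 4, 0] <= [0, 0, 2]? False
Relation: concurrent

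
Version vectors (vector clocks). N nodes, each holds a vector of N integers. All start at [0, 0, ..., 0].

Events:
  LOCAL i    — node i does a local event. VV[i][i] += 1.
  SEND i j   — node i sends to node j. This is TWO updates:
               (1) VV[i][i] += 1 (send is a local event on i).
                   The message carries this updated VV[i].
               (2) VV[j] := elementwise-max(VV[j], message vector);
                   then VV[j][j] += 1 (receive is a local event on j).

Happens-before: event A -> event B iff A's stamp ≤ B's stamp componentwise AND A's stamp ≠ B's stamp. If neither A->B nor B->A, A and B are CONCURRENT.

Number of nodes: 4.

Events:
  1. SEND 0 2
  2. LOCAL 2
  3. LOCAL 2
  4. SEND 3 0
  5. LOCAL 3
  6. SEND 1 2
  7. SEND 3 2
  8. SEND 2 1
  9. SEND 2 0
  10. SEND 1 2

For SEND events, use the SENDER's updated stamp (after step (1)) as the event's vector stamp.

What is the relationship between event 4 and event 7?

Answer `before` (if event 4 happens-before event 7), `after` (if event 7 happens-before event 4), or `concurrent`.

Initial: VV[0]=[0, 0, 0, 0]
Initial: VV[1]=[0, 0, 0, 0]
Initial: VV[2]=[0, 0, 0, 0]
Initial: VV[3]=[0, 0, 0, 0]
Event 1: SEND 0->2: VV[0][0]++ -> VV[0]=[1, 0, 0, 0], msg_vec=[1, 0, 0, 0]; VV[2]=max(VV[2],msg_vec) then VV[2][2]++ -> VV[2]=[1, 0, 1, 0]
Event 2: LOCAL 2: VV[2][2]++ -> VV[2]=[1, 0, 2, 0]
Event 3: LOCAL 2: VV[2][2]++ -> VV[2]=[1, 0, 3, 0]
Event 4: SEND 3->0: VV[3][3]++ -> VV[3]=[0, 0, 0, 1], msg_vec=[0, 0, 0, 1]; VV[0]=max(VV[0],msg_vec) then VV[0][0]++ -> VV[0]=[2, 0, 0, 1]
Event 5: LOCAL 3: VV[3][3]++ -> VV[3]=[0, 0, 0, 2]
Event 6: SEND 1->2: VV[1][1]++ -> VV[1]=[0, 1, 0, 0], msg_vec=[0, 1, 0, 0]; VV[2]=max(VV[2],msg_vec) then VV[2][2]++ -> VV[2]=[1, 1, 4, 0]
Event 7: SEND 3->2: VV[3][3]++ -> VV[3]=[0, 0, 0, 3], msg_vec=[0, 0, 0, 3]; VV[2]=max(VV[2],msg_vec) then VV[2][2]++ -> VV[2]=[1, 1, 5, 3]
Event 8: SEND 2->1: VV[2][2]++ -> VV[2]=[1, 1, 6, 3], msg_vec=[1, 1, 6, 3]; VV[1]=max(VV[1],msg_vec) then VV[1][1]++ -> VV[1]=[1, 2, 6, 3]
Event 9: SEND 2->0: VV[2][2]++ -> VV[2]=[1, 1, 7, 3], msg_vec=[1, 1, 7, 3]; VV[0]=max(VV[0],msg_vec) then VV[0][0]++ -> VV[0]=[3, 1, 7, 3]
Event 10: SEND 1->2: VV[1][1]++ -> VV[1]=[1, 3, 6, 3], msg_vec=[1, 3, 6, 3]; VV[2]=max(VV[2],msg_vec) then VV[2][2]++ -> VV[2]=[1, 3, 8, 3]
Event 4 stamp: [0, 0, 0, 1]
Event 7 stamp: [0, 0, 0, 3]
[0, 0, 0, 1] <= [0, 0, 0, 3]? True
[0, 0, 0, 3] <= [0, 0, 0, 1]? False
Relation: before

Answer: before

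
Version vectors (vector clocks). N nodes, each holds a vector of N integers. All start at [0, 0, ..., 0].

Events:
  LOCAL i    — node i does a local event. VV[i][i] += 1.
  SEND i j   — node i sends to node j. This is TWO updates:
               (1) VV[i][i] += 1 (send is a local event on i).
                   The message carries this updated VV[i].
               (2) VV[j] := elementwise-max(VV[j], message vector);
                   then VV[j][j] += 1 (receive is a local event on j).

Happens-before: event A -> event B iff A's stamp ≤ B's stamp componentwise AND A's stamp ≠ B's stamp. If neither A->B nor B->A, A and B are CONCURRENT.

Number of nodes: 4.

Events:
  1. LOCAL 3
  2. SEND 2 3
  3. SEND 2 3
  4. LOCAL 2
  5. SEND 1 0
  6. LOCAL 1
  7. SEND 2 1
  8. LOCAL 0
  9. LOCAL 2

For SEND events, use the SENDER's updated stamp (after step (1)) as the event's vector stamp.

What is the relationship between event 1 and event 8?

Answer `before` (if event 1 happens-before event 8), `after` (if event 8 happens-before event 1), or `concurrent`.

Answer: concurrent

Derivation:
Initial: VV[0]=[0, 0, 0, 0]
Initial: VV[1]=[0, 0, 0, 0]
Initial: VV[2]=[0, 0, 0, 0]
Initial: VV[3]=[0, 0, 0, 0]
Event 1: LOCAL 3: VV[3][3]++ -> VV[3]=[0, 0, 0, 1]
Event 2: SEND 2->3: VV[2][2]++ -> VV[2]=[0, 0, 1, 0], msg_vec=[0, 0, 1, 0]; VV[3]=max(VV[3],msg_vec) then VV[3][3]++ -> VV[3]=[0, 0, 1, 2]
Event 3: SEND 2->3: VV[2][2]++ -> VV[2]=[0, 0, 2, 0], msg_vec=[0, 0, 2, 0]; VV[3]=max(VV[3],msg_vec) then VV[3][3]++ -> VV[3]=[0, 0, 2, 3]
Event 4: LOCAL 2: VV[2][2]++ -> VV[2]=[0, 0, 3, 0]
Event 5: SEND 1->0: VV[1][1]++ -> VV[1]=[0, 1, 0, 0], msg_vec=[0, 1, 0, 0]; VV[0]=max(VV[0],msg_vec) then VV[0][0]++ -> VV[0]=[1, 1, 0, 0]
Event 6: LOCAL 1: VV[1][1]++ -> VV[1]=[0, 2, 0, 0]
Event 7: SEND 2->1: VV[2][2]++ -> VV[2]=[0, 0, 4, 0], msg_vec=[0, 0, 4, 0]; VV[1]=max(VV[1],msg_vec) then VV[1][1]++ -> VV[1]=[0, 3, 4, 0]
Event 8: LOCAL 0: VV[0][0]++ -> VV[0]=[2, 1, 0, 0]
Event 9: LOCAL 2: VV[2][2]++ -> VV[2]=[0, 0, 5, 0]
Event 1 stamp: [0, 0, 0, 1]
Event 8 stamp: [2, 1, 0, 0]
[0, 0, 0, 1] <= [2, 1, 0, 0]? False
[2, 1, 0, 0] <= [0, 0, 0, 1]? False
Relation: concurrent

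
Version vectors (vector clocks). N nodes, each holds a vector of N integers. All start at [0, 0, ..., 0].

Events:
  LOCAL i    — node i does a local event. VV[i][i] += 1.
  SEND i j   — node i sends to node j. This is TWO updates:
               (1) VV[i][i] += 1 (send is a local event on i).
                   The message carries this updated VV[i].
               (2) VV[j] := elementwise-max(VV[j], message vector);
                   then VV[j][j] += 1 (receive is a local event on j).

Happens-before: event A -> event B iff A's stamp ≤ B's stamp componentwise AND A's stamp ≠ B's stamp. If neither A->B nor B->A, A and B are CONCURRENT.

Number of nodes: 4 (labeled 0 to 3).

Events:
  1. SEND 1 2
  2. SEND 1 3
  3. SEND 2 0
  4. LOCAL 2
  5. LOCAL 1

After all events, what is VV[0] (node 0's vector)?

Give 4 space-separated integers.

Initial: VV[0]=[0, 0, 0, 0]
Initial: VV[1]=[0, 0, 0, 0]
Initial: VV[2]=[0, 0, 0, 0]
Initial: VV[3]=[0, 0, 0, 0]
Event 1: SEND 1->2: VV[1][1]++ -> VV[1]=[0, 1, 0, 0], msg_vec=[0, 1, 0, 0]; VV[2]=max(VV[2],msg_vec) then VV[2][2]++ -> VV[2]=[0, 1, 1, 0]
Event 2: SEND 1->3: VV[1][1]++ -> VV[1]=[0, 2, 0, 0], msg_vec=[0, 2, 0, 0]; VV[3]=max(VV[3],msg_vec) then VV[3][3]++ -> VV[3]=[0, 2, 0, 1]
Event 3: SEND 2->0: VV[2][2]++ -> VV[2]=[0, 1, 2, 0], msg_vec=[0, 1, 2, 0]; VV[0]=max(VV[0],msg_vec) then VV[0][0]++ -> VV[0]=[1, 1, 2, 0]
Event 4: LOCAL 2: VV[2][2]++ -> VV[2]=[0, 1, 3, 0]
Event 5: LOCAL 1: VV[1][1]++ -> VV[1]=[0, 3, 0, 0]
Final vectors: VV[0]=[1, 1, 2, 0]; VV[1]=[0, 3, 0, 0]; VV[2]=[0, 1, 3, 0]; VV[3]=[0, 2, 0, 1]

Answer: 1 1 2 0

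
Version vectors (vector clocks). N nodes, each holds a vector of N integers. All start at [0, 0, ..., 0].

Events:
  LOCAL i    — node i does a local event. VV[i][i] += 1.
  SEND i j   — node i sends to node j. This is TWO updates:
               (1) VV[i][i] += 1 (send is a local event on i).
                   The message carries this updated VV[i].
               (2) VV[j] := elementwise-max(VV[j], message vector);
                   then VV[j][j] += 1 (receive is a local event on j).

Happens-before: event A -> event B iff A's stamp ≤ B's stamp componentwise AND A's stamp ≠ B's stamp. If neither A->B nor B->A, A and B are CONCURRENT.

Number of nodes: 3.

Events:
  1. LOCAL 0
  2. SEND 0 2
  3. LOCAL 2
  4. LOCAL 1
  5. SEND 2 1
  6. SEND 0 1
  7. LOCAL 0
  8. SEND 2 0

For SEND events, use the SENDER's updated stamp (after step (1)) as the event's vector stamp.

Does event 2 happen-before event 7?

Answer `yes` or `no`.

Initial: VV[0]=[0, 0, 0]
Initial: VV[1]=[0, 0, 0]
Initial: VV[2]=[0, 0, 0]
Event 1: LOCAL 0: VV[0][0]++ -> VV[0]=[1, 0, 0]
Event 2: SEND 0->2: VV[0][0]++ -> VV[0]=[2, 0, 0], msg_vec=[2, 0, 0]; VV[2]=max(VV[2],msg_vec) then VV[2][2]++ -> VV[2]=[2, 0, 1]
Event 3: LOCAL 2: VV[2][2]++ -> VV[2]=[2, 0, 2]
Event 4: LOCAL 1: VV[1][1]++ -> VV[1]=[0, 1, 0]
Event 5: SEND 2->1: VV[2][2]++ -> VV[2]=[2, 0, 3], msg_vec=[2, 0, 3]; VV[1]=max(VV[1],msg_vec) then VV[1][1]++ -> VV[1]=[2, 2, 3]
Event 6: SEND 0->1: VV[0][0]++ -> VV[0]=[3, 0, 0], msg_vec=[3, 0, 0]; VV[1]=max(VV[1],msg_vec) then VV[1][1]++ -> VV[1]=[3, 3, 3]
Event 7: LOCAL 0: VV[0][0]++ -> VV[0]=[4, 0, 0]
Event 8: SEND 2->0: VV[2][2]++ -> VV[2]=[2, 0, 4], msg_vec=[2, 0, 4]; VV[0]=max(VV[0],msg_vec) then VV[0][0]++ -> VV[0]=[5, 0, 4]
Event 2 stamp: [2, 0, 0]
Event 7 stamp: [4, 0, 0]
[2, 0, 0] <= [4, 0, 0]? True. Equal? False. Happens-before: True

Answer: yes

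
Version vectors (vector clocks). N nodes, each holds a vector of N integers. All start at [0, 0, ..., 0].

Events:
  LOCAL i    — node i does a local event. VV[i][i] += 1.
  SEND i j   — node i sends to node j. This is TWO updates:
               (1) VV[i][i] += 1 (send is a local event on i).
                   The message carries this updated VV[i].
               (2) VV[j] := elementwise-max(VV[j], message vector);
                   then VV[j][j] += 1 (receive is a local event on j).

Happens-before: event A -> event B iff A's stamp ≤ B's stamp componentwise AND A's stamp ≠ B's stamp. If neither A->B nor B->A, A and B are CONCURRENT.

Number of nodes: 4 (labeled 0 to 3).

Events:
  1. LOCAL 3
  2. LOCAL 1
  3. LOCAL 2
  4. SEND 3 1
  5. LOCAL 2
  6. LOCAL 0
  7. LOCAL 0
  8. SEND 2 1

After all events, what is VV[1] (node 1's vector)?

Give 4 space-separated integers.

Initial: VV[0]=[0, 0, 0, 0]
Initial: VV[1]=[0, 0, 0, 0]
Initial: VV[2]=[0, 0, 0, 0]
Initial: VV[3]=[0, 0, 0, 0]
Event 1: LOCAL 3: VV[3][3]++ -> VV[3]=[0, 0, 0, 1]
Event 2: LOCAL 1: VV[1][1]++ -> VV[1]=[0, 1, 0, 0]
Event 3: LOCAL 2: VV[2][2]++ -> VV[2]=[0, 0, 1, 0]
Event 4: SEND 3->1: VV[3][3]++ -> VV[3]=[0, 0, 0, 2], msg_vec=[0, 0, 0, 2]; VV[1]=max(VV[1],msg_vec) then VV[1][1]++ -> VV[1]=[0, 2, 0, 2]
Event 5: LOCAL 2: VV[2][2]++ -> VV[2]=[0, 0, 2, 0]
Event 6: LOCAL 0: VV[0][0]++ -> VV[0]=[1, 0, 0, 0]
Event 7: LOCAL 0: VV[0][0]++ -> VV[0]=[2, 0, 0, 0]
Event 8: SEND 2->1: VV[2][2]++ -> VV[2]=[0, 0, 3, 0], msg_vec=[0, 0, 3, 0]; VV[1]=max(VV[1],msg_vec) then VV[1][1]++ -> VV[1]=[0, 3, 3, 2]
Final vectors: VV[0]=[2, 0, 0, 0]; VV[1]=[0, 3, 3, 2]; VV[2]=[0, 0, 3, 0]; VV[3]=[0, 0, 0, 2]

Answer: 0 3 3 2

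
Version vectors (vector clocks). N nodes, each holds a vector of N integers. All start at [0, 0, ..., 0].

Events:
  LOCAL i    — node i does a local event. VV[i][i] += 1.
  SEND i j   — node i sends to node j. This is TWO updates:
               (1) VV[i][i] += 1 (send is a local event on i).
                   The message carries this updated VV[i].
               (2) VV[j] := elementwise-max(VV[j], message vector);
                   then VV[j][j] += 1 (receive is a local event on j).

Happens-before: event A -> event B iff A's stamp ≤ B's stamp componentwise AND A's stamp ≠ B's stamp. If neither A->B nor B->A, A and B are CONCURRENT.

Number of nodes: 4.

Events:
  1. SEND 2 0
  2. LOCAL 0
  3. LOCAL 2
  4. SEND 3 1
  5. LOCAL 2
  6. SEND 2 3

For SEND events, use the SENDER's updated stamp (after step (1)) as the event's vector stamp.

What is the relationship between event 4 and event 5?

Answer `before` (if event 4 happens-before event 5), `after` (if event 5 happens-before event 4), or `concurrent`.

Initial: VV[0]=[0, 0, 0, 0]
Initial: VV[1]=[0, 0, 0, 0]
Initial: VV[2]=[0, 0, 0, 0]
Initial: VV[3]=[0, 0, 0, 0]
Event 1: SEND 2->0: VV[2][2]++ -> VV[2]=[0, 0, 1, 0], msg_vec=[0, 0, 1, 0]; VV[0]=max(VV[0],msg_vec) then VV[0][0]++ -> VV[0]=[1, 0, 1, 0]
Event 2: LOCAL 0: VV[0][0]++ -> VV[0]=[2, 0, 1, 0]
Event 3: LOCAL 2: VV[2][2]++ -> VV[2]=[0, 0, 2, 0]
Event 4: SEND 3->1: VV[3][3]++ -> VV[3]=[0, 0, 0, 1], msg_vec=[0, 0, 0, 1]; VV[1]=max(VV[1],msg_vec) then VV[1][1]++ -> VV[1]=[0, 1, 0, 1]
Event 5: LOCAL 2: VV[2][2]++ -> VV[2]=[0, 0, 3, 0]
Event 6: SEND 2->3: VV[2][2]++ -> VV[2]=[0, 0, 4, 0], msg_vec=[0, 0, 4, 0]; VV[3]=max(VV[3],msg_vec) then VV[3][3]++ -> VV[3]=[0, 0, 4, 2]
Event 4 stamp: [0, 0, 0, 1]
Event 5 stamp: [0, 0, 3, 0]
[0, 0, 0, 1] <= [0, 0, 3, 0]? False
[0, 0, 3, 0] <= [0, 0, 0, 1]? False
Relation: concurrent

Answer: concurrent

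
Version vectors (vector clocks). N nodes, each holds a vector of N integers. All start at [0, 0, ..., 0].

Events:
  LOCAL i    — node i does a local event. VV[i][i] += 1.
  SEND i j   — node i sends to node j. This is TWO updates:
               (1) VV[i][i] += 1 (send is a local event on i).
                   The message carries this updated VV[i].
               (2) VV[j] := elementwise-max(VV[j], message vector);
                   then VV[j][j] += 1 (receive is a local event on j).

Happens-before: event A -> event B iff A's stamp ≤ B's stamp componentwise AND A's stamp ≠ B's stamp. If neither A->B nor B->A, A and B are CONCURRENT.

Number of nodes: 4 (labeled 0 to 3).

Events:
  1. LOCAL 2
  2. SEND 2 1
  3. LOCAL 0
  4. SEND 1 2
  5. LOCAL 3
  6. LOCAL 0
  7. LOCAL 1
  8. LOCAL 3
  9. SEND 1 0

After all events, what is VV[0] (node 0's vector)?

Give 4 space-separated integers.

Initial: VV[0]=[0, 0, 0, 0]
Initial: VV[1]=[0, 0, 0, 0]
Initial: VV[2]=[0, 0, 0, 0]
Initial: VV[3]=[0, 0, 0, 0]
Event 1: LOCAL 2: VV[2][2]++ -> VV[2]=[0, 0, 1, 0]
Event 2: SEND 2->1: VV[2][2]++ -> VV[2]=[0, 0, 2, 0], msg_vec=[0, 0, 2, 0]; VV[1]=max(VV[1],msg_vec) then VV[1][1]++ -> VV[1]=[0, 1, 2, 0]
Event 3: LOCAL 0: VV[0][0]++ -> VV[0]=[1, 0, 0, 0]
Event 4: SEND 1->2: VV[1][1]++ -> VV[1]=[0, 2, 2, 0], msg_vec=[0, 2, 2, 0]; VV[2]=max(VV[2],msg_vec) then VV[2][2]++ -> VV[2]=[0, 2, 3, 0]
Event 5: LOCAL 3: VV[3][3]++ -> VV[3]=[0, 0, 0, 1]
Event 6: LOCAL 0: VV[0][0]++ -> VV[0]=[2, 0, 0, 0]
Event 7: LOCAL 1: VV[1][1]++ -> VV[1]=[0, 3, 2, 0]
Event 8: LOCAL 3: VV[3][3]++ -> VV[3]=[0, 0, 0, 2]
Event 9: SEND 1->0: VV[1][1]++ -> VV[1]=[0, 4, 2, 0], msg_vec=[0, 4, 2, 0]; VV[0]=max(VV[0],msg_vec) then VV[0][0]++ -> VV[0]=[3, 4, 2, 0]
Final vectors: VV[0]=[3, 4, 2, 0]; VV[1]=[0, 4, 2, 0]; VV[2]=[0, 2, 3, 0]; VV[3]=[0, 0, 0, 2]

Answer: 3 4 2 0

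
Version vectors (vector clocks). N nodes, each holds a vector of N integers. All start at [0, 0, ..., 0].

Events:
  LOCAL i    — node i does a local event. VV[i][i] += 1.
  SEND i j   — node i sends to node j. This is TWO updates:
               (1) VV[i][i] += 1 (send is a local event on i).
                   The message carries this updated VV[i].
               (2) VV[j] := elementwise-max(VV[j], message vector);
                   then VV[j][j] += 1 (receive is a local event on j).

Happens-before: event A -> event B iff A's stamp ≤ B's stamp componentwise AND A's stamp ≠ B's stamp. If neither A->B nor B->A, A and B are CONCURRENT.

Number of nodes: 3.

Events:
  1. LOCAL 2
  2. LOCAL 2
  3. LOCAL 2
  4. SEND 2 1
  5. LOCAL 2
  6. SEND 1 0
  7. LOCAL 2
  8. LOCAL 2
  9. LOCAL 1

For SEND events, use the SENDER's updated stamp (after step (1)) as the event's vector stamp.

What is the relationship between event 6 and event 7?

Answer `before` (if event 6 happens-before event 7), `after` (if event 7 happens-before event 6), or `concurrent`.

Answer: concurrent

Derivation:
Initial: VV[0]=[0, 0, 0]
Initial: VV[1]=[0, 0, 0]
Initial: VV[2]=[0, 0, 0]
Event 1: LOCAL 2: VV[2][2]++ -> VV[2]=[0, 0, 1]
Event 2: LOCAL 2: VV[2][2]++ -> VV[2]=[0, 0, 2]
Event 3: LOCAL 2: VV[2][2]++ -> VV[2]=[0, 0, 3]
Event 4: SEND 2->1: VV[2][2]++ -> VV[2]=[0, 0, 4], msg_vec=[0, 0, 4]; VV[1]=max(VV[1],msg_vec) then VV[1][1]++ -> VV[1]=[0, 1, 4]
Event 5: LOCAL 2: VV[2][2]++ -> VV[2]=[0, 0, 5]
Event 6: SEND 1->0: VV[1][1]++ -> VV[1]=[0, 2, 4], msg_vec=[0, 2, 4]; VV[0]=max(VV[0],msg_vec) then VV[0][0]++ -> VV[0]=[1, 2, 4]
Event 7: LOCAL 2: VV[2][2]++ -> VV[2]=[0, 0, 6]
Event 8: LOCAL 2: VV[2][2]++ -> VV[2]=[0, 0, 7]
Event 9: LOCAL 1: VV[1][1]++ -> VV[1]=[0, 3, 4]
Event 6 stamp: [0, 2, 4]
Event 7 stamp: [0, 0, 6]
[0, 2, 4] <= [0, 0, 6]? False
[0, 0, 6] <= [0, 2, 4]? False
Relation: concurrent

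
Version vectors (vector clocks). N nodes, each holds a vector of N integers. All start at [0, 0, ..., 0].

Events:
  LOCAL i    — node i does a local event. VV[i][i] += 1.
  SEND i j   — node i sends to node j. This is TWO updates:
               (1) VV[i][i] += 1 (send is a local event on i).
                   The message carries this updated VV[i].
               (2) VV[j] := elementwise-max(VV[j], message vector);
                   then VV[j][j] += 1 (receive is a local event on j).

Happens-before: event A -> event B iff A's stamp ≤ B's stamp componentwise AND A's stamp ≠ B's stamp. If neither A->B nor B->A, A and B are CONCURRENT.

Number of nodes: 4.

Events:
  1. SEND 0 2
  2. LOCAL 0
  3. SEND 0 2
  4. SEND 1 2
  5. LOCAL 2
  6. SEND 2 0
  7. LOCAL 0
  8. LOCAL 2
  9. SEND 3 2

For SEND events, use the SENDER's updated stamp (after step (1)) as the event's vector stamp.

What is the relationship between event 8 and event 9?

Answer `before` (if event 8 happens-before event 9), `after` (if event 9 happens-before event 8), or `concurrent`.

Answer: concurrent

Derivation:
Initial: VV[0]=[0, 0, 0, 0]
Initial: VV[1]=[0, 0, 0, 0]
Initial: VV[2]=[0, 0, 0, 0]
Initial: VV[3]=[0, 0, 0, 0]
Event 1: SEND 0->2: VV[0][0]++ -> VV[0]=[1, 0, 0, 0], msg_vec=[1, 0, 0, 0]; VV[2]=max(VV[2],msg_vec) then VV[2][2]++ -> VV[2]=[1, 0, 1, 0]
Event 2: LOCAL 0: VV[0][0]++ -> VV[0]=[2, 0, 0, 0]
Event 3: SEND 0->2: VV[0][0]++ -> VV[0]=[3, 0, 0, 0], msg_vec=[3, 0, 0, 0]; VV[2]=max(VV[2],msg_vec) then VV[2][2]++ -> VV[2]=[3, 0, 2, 0]
Event 4: SEND 1->2: VV[1][1]++ -> VV[1]=[0, 1, 0, 0], msg_vec=[0, 1, 0, 0]; VV[2]=max(VV[2],msg_vec) then VV[2][2]++ -> VV[2]=[3, 1, 3, 0]
Event 5: LOCAL 2: VV[2][2]++ -> VV[2]=[3, 1, 4, 0]
Event 6: SEND 2->0: VV[2][2]++ -> VV[2]=[3, 1, 5, 0], msg_vec=[3, 1, 5, 0]; VV[0]=max(VV[0],msg_vec) then VV[0][0]++ -> VV[0]=[4, 1, 5, 0]
Event 7: LOCAL 0: VV[0][0]++ -> VV[0]=[5, 1, 5, 0]
Event 8: LOCAL 2: VV[2][2]++ -> VV[2]=[3, 1, 6, 0]
Event 9: SEND 3->2: VV[3][3]++ -> VV[3]=[0, 0, 0, 1], msg_vec=[0, 0, 0, 1]; VV[2]=max(VV[2],msg_vec) then VV[2][2]++ -> VV[2]=[3, 1, 7, 1]
Event 8 stamp: [3, 1, 6, 0]
Event 9 stamp: [0, 0, 0, 1]
[3, 1, 6, 0] <= [0, 0, 0, 1]? False
[0, 0, 0, 1] <= [3, 1, 6, 0]? False
Relation: concurrent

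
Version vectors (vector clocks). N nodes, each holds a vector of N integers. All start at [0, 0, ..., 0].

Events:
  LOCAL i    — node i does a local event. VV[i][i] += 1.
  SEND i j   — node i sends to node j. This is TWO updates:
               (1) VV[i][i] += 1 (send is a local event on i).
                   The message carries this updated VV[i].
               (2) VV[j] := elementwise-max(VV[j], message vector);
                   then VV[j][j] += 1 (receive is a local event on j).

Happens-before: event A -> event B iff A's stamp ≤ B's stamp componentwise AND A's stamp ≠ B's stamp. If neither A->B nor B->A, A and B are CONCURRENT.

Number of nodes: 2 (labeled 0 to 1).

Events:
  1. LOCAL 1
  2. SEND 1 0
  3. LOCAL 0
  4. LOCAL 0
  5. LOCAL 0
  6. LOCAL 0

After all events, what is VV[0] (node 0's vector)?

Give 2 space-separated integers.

Answer: 5 2

Derivation:
Initial: VV[0]=[0, 0]
Initial: VV[1]=[0, 0]
Event 1: LOCAL 1: VV[1][1]++ -> VV[1]=[0, 1]
Event 2: SEND 1->0: VV[1][1]++ -> VV[1]=[0, 2], msg_vec=[0, 2]; VV[0]=max(VV[0],msg_vec) then VV[0][0]++ -> VV[0]=[1, 2]
Event 3: LOCAL 0: VV[0][0]++ -> VV[0]=[2, 2]
Event 4: LOCAL 0: VV[0][0]++ -> VV[0]=[3, 2]
Event 5: LOCAL 0: VV[0][0]++ -> VV[0]=[4, 2]
Event 6: LOCAL 0: VV[0][0]++ -> VV[0]=[5, 2]
Final vectors: VV[0]=[5, 2]; VV[1]=[0, 2]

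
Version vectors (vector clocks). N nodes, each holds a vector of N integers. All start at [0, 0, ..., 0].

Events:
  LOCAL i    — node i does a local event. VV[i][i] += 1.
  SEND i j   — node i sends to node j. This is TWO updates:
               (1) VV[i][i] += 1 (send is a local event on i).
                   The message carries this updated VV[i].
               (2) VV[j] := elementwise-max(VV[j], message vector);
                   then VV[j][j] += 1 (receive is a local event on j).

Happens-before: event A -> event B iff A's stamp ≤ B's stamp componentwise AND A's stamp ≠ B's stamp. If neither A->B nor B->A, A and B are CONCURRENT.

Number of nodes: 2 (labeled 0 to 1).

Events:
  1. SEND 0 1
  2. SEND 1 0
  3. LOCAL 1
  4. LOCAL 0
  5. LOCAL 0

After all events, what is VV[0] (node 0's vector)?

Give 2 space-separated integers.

Answer: 4 2

Derivation:
Initial: VV[0]=[0, 0]
Initial: VV[1]=[0, 0]
Event 1: SEND 0->1: VV[0][0]++ -> VV[0]=[1, 0], msg_vec=[1, 0]; VV[1]=max(VV[1],msg_vec) then VV[1][1]++ -> VV[1]=[1, 1]
Event 2: SEND 1->0: VV[1][1]++ -> VV[1]=[1, 2], msg_vec=[1, 2]; VV[0]=max(VV[0],msg_vec) then VV[0][0]++ -> VV[0]=[2, 2]
Event 3: LOCAL 1: VV[1][1]++ -> VV[1]=[1, 3]
Event 4: LOCAL 0: VV[0][0]++ -> VV[0]=[3, 2]
Event 5: LOCAL 0: VV[0][0]++ -> VV[0]=[4, 2]
Final vectors: VV[0]=[4, 2]; VV[1]=[1, 3]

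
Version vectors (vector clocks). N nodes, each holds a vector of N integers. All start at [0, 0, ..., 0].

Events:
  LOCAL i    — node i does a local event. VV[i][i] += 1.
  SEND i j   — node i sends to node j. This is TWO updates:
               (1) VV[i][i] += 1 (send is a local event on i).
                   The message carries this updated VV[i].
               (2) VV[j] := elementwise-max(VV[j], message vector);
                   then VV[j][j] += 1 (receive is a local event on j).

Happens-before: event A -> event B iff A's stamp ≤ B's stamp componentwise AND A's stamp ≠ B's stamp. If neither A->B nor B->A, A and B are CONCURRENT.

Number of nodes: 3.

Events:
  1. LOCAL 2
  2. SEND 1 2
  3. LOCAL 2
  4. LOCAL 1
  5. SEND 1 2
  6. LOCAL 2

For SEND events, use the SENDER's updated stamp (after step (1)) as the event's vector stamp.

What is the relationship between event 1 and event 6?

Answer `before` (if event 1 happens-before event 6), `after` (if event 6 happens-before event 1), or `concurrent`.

Initial: VV[0]=[0, 0, 0]
Initial: VV[1]=[0, 0, 0]
Initial: VV[2]=[0, 0, 0]
Event 1: LOCAL 2: VV[2][2]++ -> VV[2]=[0, 0, 1]
Event 2: SEND 1->2: VV[1][1]++ -> VV[1]=[0, 1, 0], msg_vec=[0, 1, 0]; VV[2]=max(VV[2],msg_vec) then VV[2][2]++ -> VV[2]=[0, 1, 2]
Event 3: LOCAL 2: VV[2][2]++ -> VV[2]=[0, 1, 3]
Event 4: LOCAL 1: VV[1][1]++ -> VV[1]=[0, 2, 0]
Event 5: SEND 1->2: VV[1][1]++ -> VV[1]=[0, 3, 0], msg_vec=[0, 3, 0]; VV[2]=max(VV[2],msg_vec) then VV[2][2]++ -> VV[2]=[0, 3, 4]
Event 6: LOCAL 2: VV[2][2]++ -> VV[2]=[0, 3, 5]
Event 1 stamp: [0, 0, 1]
Event 6 stamp: [0, 3, 5]
[0, 0, 1] <= [0, 3, 5]? True
[0, 3, 5] <= [0, 0, 1]? False
Relation: before

Answer: before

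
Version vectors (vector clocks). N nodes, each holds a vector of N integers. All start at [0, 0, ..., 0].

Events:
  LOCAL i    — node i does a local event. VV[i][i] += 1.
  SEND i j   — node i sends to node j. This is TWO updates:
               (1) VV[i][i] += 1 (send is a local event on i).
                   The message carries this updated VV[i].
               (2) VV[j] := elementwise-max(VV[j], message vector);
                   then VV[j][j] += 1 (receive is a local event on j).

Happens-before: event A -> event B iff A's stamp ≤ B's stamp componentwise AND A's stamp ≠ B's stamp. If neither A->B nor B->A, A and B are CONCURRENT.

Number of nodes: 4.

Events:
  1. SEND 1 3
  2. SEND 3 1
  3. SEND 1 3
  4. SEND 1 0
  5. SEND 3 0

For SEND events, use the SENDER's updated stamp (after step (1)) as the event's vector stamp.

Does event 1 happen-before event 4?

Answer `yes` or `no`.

Answer: yes

Derivation:
Initial: VV[0]=[0, 0, 0, 0]
Initial: VV[1]=[0, 0, 0, 0]
Initial: VV[2]=[0, 0, 0, 0]
Initial: VV[3]=[0, 0, 0, 0]
Event 1: SEND 1->3: VV[1][1]++ -> VV[1]=[0, 1, 0, 0], msg_vec=[0, 1, 0, 0]; VV[3]=max(VV[3],msg_vec) then VV[3][3]++ -> VV[3]=[0, 1, 0, 1]
Event 2: SEND 3->1: VV[3][3]++ -> VV[3]=[0, 1, 0, 2], msg_vec=[0, 1, 0, 2]; VV[1]=max(VV[1],msg_vec) then VV[1][1]++ -> VV[1]=[0, 2, 0, 2]
Event 3: SEND 1->3: VV[1][1]++ -> VV[1]=[0, 3, 0, 2], msg_vec=[0, 3, 0, 2]; VV[3]=max(VV[3],msg_vec) then VV[3][3]++ -> VV[3]=[0, 3, 0, 3]
Event 4: SEND 1->0: VV[1][1]++ -> VV[1]=[0, 4, 0, 2], msg_vec=[0, 4, 0, 2]; VV[0]=max(VV[0],msg_vec) then VV[0][0]++ -> VV[0]=[1, 4, 0, 2]
Event 5: SEND 3->0: VV[3][3]++ -> VV[3]=[0, 3, 0, 4], msg_vec=[0, 3, 0, 4]; VV[0]=max(VV[0],msg_vec) then VV[0][0]++ -> VV[0]=[2, 4, 0, 4]
Event 1 stamp: [0, 1, 0, 0]
Event 4 stamp: [0, 4, 0, 2]
[0, 1, 0, 0] <= [0, 4, 0, 2]? True. Equal? False. Happens-before: True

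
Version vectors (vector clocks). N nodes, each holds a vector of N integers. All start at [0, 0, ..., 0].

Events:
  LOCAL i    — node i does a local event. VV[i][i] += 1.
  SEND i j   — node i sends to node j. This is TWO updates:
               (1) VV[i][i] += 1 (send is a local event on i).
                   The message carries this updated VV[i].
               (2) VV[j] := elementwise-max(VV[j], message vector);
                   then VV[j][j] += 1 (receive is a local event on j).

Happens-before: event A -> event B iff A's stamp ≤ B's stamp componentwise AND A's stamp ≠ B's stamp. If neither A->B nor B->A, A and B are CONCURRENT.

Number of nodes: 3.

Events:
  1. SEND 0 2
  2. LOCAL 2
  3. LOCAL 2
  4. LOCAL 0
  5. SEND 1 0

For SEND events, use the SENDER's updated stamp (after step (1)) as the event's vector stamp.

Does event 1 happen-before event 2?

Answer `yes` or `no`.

Initial: VV[0]=[0, 0, 0]
Initial: VV[1]=[0, 0, 0]
Initial: VV[2]=[0, 0, 0]
Event 1: SEND 0->2: VV[0][0]++ -> VV[0]=[1, 0, 0], msg_vec=[1, 0, 0]; VV[2]=max(VV[2],msg_vec) then VV[2][2]++ -> VV[2]=[1, 0, 1]
Event 2: LOCAL 2: VV[2][2]++ -> VV[2]=[1, 0, 2]
Event 3: LOCAL 2: VV[2][2]++ -> VV[2]=[1, 0, 3]
Event 4: LOCAL 0: VV[0][0]++ -> VV[0]=[2, 0, 0]
Event 5: SEND 1->0: VV[1][1]++ -> VV[1]=[0, 1, 0], msg_vec=[0, 1, 0]; VV[0]=max(VV[0],msg_vec) then VV[0][0]++ -> VV[0]=[3, 1, 0]
Event 1 stamp: [1, 0, 0]
Event 2 stamp: [1, 0, 2]
[1, 0, 0] <= [1, 0, 2]? True. Equal? False. Happens-before: True

Answer: yes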